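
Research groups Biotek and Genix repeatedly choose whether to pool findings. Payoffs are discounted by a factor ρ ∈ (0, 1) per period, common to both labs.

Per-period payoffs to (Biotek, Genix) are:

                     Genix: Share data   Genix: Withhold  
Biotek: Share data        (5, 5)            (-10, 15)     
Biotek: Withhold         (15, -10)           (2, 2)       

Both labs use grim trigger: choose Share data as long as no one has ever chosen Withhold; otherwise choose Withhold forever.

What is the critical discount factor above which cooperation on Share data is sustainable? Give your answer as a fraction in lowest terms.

Cooperation forever yields 5 each period: 5/(1−ρ).
Deviating yields 15 once, then 2 forever: 15 + 2ρ/(1−ρ).
No profitable deviation requires 5/(1−ρ) ≥ 15 + 2ρ/(1−ρ).
Multiplying by (1−ρ): 5 ≥ 15(1−ρ) + 2ρ = 15 − 13ρ.
So 13ρ ≥ 10, i.e. ρ ≥ 10/13.

10/13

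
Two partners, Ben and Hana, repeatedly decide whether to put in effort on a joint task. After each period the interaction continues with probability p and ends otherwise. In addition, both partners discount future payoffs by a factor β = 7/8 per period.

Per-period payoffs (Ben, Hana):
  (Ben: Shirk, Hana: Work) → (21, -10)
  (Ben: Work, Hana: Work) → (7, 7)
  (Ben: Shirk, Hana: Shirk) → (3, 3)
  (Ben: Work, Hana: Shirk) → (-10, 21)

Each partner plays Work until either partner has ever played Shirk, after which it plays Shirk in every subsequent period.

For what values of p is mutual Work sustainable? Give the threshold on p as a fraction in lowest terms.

8/9

Expected continuation weight on next period's payoff is β·p = 7/8·p, which plays the role of the discount factor.
Cooperation requires 7/8·p ≥ (21−7)/(21−3) = 7/9, hence p ≥ 8/9.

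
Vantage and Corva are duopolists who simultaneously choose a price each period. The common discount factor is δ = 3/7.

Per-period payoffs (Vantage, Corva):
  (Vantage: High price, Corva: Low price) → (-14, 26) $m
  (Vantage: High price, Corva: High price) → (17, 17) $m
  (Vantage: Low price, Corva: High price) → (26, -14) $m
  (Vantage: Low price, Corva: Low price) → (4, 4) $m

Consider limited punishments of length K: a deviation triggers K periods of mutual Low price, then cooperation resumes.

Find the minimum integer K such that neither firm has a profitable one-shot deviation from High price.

No profitable deviation requires (17−4)(δ+…+δ^K) ≥ 26−17, i.e. δ+…+δ^K ≥ 9/13 ≈ 0.6923.
With δ = 3/7, the partial sums are K=1: 0.4286, K=2: 0.6122, K=3: 0.6910, K=4: 0.7247.
K = 4 is the first length at which the sum reaches 0.6923.

4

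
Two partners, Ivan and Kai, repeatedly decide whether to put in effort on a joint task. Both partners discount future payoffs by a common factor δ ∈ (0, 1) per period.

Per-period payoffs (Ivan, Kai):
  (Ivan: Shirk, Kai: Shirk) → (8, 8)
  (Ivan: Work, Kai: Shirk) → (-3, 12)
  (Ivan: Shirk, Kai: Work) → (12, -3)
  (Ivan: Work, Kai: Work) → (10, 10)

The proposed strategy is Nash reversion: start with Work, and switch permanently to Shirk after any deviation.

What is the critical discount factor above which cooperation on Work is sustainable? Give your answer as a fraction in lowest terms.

One-period gain from deviating is 12 − 10 = 2. The loss is 10 − 8 = 2 in every subsequent period, with present value 2·δ/(1−δ).
Deviation is unprofitable when 2·δ/(1−δ) ≥ 2, i.e. δ/(1−δ) ≥ 1.
Equivalently δ ≥ 2/(2+2) = 1/2.

1/2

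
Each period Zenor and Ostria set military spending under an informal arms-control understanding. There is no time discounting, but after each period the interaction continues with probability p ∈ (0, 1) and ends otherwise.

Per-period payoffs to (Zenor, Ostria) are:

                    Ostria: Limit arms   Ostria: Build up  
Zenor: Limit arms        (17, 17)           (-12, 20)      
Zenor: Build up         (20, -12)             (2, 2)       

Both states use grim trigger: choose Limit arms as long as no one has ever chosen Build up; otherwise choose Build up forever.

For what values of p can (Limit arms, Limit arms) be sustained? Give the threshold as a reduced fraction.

With no time discounting, the continuation probability p plays the role of the discount factor.
Grim-trigger IC: 17/(1−p) ≥ 20 + 2p/(1−p) ⇒ p ≥ (20−17)/(20−2) = 1/6.

1/6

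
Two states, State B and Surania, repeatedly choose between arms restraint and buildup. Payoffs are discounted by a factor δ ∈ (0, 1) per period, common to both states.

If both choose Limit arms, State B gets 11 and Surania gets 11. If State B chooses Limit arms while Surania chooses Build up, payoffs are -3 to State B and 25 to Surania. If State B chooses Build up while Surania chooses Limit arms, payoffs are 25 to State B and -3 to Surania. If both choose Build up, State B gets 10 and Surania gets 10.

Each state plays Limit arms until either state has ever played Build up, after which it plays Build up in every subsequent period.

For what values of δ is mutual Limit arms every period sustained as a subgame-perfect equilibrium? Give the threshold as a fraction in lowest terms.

14/15

One-period gain from deviating is 25 − 11 = 14. The loss is 11 − 10 = 1 in every subsequent period, with present value 1·δ/(1−δ).
Deviation is unprofitable when 1·δ/(1−δ) ≥ 14, i.e. δ/(1−δ) ≥ 14.
Equivalently δ ≥ 14/(14+1) = 14/15.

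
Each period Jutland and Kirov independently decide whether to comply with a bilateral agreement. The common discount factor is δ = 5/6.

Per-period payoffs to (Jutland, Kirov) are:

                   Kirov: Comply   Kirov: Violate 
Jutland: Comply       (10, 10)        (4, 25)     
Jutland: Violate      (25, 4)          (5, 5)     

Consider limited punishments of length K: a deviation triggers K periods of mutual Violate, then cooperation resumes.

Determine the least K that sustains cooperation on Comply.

6

IC: δ(1−δ^K)/(1−δ) ≥ (25−10)/(10−5) = 3.
With δ = 5/6: need 1 − δ^K ≥ 3·(1−5/6)/(5/6), i.e. δ^K ≤ 0.4000.
Since (5/6)^5 = 0.4019 and (5/6)^6 = 0.3349, the smallest such K is 6.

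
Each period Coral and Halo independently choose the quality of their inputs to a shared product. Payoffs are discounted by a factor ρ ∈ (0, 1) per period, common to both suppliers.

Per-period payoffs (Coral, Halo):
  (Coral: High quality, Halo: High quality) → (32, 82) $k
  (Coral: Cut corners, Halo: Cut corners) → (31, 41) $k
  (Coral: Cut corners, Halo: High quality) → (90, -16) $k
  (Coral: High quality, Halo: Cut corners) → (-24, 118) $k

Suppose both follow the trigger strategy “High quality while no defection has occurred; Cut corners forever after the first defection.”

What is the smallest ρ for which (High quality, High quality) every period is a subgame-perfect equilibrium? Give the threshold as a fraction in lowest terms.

58/59

Coral's threshold: (90−32)/(90−31) = 58/59.
Halo's threshold: (118−82)/(118−41) = 36/77.
58/59 > 36/77, so Coral binds and ρ* = 58/59.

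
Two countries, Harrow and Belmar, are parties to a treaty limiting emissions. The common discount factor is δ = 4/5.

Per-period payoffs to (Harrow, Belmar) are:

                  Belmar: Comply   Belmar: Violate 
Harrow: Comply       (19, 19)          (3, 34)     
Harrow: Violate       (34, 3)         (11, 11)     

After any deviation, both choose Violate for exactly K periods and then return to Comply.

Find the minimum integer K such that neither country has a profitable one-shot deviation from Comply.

Need Σ_{k=1}^{K} δ^k ≥ (34−19)/(19−11) = 1.8750 at δ = 4/5.
At K = 2 the sum is 1.4400 < 1.8750; at K = 3 it is 1.9520 ≥ 1.8750.
So the minimum punishment length is K = 3.

3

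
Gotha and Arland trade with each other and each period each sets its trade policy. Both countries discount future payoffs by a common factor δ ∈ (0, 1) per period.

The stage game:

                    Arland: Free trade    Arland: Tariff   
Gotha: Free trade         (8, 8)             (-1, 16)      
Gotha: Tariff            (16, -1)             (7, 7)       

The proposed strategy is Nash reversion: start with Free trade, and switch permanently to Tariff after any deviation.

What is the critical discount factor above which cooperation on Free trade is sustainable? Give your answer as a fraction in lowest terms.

8/9

8/(1−δ) ≥ 16 + 7δ/(1−δ)
8 ≥ 16 − 9δ
δ ≥ 8/9.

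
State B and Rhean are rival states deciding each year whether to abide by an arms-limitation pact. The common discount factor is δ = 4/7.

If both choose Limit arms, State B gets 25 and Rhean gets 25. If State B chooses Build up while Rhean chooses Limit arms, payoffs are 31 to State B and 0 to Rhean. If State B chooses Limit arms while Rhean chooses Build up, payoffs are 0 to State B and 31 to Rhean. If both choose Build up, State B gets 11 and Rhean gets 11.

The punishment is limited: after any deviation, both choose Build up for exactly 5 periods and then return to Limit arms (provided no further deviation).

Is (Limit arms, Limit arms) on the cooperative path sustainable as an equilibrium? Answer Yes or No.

A one-shot deviation gives 31 now, then 11 for 5 periods, then back to 25.
Gain from deviating: (31−25) today; loss: (25−11) in each of the next 5 periods.
No-deviation condition: (25−11)(δ+…+δ^5) ≥ 31−25, i.e. δ+…+δ^5 ≥ 3/7.
At δ = 4/7: δ+…+δ^5 = 1.2521 ≥ 0.4286.
So cooperation is sustainable.

Yes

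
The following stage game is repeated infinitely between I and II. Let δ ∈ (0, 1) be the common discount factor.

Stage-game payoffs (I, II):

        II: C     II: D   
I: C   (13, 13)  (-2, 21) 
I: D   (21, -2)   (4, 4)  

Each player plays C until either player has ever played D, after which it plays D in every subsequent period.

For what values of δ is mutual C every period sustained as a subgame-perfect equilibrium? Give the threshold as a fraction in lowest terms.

8/17

13/(1−δ) ≥ 21 + 4δ/(1−δ)
13 ≥ 21 − 17δ
δ ≥ 8/17.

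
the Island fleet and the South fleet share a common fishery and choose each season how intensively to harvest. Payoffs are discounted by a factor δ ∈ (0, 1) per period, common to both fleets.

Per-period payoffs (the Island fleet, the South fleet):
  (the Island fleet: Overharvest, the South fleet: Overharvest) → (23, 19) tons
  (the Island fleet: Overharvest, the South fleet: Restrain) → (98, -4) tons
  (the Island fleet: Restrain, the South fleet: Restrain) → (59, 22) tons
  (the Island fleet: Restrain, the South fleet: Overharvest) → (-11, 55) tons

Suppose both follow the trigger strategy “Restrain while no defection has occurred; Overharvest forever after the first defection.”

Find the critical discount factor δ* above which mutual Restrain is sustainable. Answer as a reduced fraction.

11/12

the Island fleet's threshold: (98−59)/(98−23) = 13/25.
the South fleet's threshold: (55−22)/(55−19) = 11/12.
13/25 < 11/12, so the South fleet binds and δ* = 11/12.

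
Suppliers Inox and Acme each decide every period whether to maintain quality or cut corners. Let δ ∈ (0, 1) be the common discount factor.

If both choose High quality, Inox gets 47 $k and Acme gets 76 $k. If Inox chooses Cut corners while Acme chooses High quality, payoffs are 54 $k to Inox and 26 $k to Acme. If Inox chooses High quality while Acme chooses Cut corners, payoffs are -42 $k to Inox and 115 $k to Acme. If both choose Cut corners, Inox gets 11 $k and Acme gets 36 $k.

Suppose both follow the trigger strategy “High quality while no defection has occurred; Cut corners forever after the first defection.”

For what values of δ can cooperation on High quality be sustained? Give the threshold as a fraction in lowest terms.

Inox: cooperation gives 47 each period; deviation gives 54 once then 11 forever.
  47/(1−δ) ≥ 54 + 11δ/(1−δ) ⇒ δ ≥ 7/43.
Acme: cooperation gives 76 each period; deviation gives 115 once then 36 forever.
  δ ≥ 39/79.
Both must hold, so the binding constraint is Acme's: δ ≥ 39/79.

39/79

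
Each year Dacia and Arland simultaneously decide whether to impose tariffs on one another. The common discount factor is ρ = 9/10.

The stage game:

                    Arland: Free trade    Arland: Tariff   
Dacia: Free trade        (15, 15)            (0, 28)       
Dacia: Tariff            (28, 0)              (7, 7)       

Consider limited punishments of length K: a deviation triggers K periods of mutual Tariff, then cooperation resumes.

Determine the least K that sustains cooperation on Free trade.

IC: ρ(1−ρ^K)/(1−ρ) ≥ (28−15)/(15−7) = 13/8.
With ρ = 9/10: need 1 − ρ^K ≥ 13/8·(1−9/10)/(9/10), i.e. ρ^K ≤ 0.8194.
Since (9/10)^1 = 0.9000 and (9/10)^2 = 0.8100, the smallest such K is 2.

2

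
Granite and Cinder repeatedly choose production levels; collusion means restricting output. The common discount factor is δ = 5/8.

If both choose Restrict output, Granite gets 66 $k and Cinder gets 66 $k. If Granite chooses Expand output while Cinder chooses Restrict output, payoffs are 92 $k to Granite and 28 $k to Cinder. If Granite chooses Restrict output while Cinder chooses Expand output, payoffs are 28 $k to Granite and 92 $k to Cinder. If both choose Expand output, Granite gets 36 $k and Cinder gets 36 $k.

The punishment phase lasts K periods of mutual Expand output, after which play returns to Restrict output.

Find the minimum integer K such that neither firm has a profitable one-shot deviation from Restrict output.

Need Σ_{k=1}^{K} δ^k ≥ (92−66)/(66−36) = 0.8667 at δ = 5/8.
At K = 1 the sum is 0.6250 < 0.8667; at K = 2 it is 1.0156 ≥ 0.8667.
So the minimum punishment length is K = 2.

2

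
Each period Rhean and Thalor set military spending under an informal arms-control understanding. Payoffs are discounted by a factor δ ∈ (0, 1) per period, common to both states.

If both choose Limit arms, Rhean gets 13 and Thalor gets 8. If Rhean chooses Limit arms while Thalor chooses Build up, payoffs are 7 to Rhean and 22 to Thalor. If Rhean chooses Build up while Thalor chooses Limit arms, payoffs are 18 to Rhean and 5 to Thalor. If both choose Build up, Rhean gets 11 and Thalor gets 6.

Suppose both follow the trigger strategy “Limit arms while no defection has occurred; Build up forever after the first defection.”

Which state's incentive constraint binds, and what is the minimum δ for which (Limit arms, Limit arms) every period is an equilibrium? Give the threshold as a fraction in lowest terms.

Thalor; δ ≥ 7/8

For Rhean: deviation gain 18−13 = 5, per-period punishment loss 13−11 = 2. IC gives δ ≥ 5/7.
For Thalor: gain 14, loss 2 per period, so δ ≥ 14/16 = 7/8.
The tighter constraint is Thalor's, so cooperation needs δ ≥ 7/8.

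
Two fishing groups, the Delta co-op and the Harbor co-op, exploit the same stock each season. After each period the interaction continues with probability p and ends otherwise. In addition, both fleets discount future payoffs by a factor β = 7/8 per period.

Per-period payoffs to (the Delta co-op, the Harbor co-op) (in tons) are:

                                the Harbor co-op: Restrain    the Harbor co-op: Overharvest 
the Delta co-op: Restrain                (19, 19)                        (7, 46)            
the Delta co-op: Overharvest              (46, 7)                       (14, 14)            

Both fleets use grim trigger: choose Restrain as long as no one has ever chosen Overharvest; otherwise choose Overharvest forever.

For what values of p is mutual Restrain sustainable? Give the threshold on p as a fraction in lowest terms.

With continuation probability p and discount β, the effective per-period discount factor is βp.
Grim-trigger IC: βp ≥ (46−19)/(46−14) = 27/32.
So p ≥ (27/32)/(7/8) = 27/28.

27/28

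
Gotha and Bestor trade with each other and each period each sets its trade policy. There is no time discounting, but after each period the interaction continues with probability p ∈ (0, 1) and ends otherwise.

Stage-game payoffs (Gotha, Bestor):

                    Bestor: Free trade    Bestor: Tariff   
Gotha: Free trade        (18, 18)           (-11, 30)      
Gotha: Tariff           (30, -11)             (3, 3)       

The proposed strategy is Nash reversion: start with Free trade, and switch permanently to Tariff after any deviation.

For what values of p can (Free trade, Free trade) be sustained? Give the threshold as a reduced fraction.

4/9

Expected cooperation value is 18 + p·18 + p²·18 + … = 18/(1−p); deviation gives 30 + p·3/(1−p).
18 ≥ 30(1−p) + 3p ⇒ 27p ≥ 12 ⇒ p ≥ 12/27 = 4/9.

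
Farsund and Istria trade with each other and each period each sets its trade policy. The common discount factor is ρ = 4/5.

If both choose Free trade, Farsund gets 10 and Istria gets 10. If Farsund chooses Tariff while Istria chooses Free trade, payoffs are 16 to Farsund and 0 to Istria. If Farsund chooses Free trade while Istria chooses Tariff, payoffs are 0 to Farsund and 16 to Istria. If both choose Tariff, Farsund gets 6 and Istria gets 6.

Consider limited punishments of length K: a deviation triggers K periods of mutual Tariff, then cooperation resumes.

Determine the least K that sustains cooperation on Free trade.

3

No profitable deviation requires (10−6)(ρ+…+ρ^K) ≥ 16−10, i.e. ρ+…+ρ^K ≥ 3/2 ≈ 1.5000.
With ρ = 4/5, the partial sums are K=1: 0.8000, K=2: 1.4400, K=3: 1.9520.
K = 3 is the first length at which the sum reaches 1.5000.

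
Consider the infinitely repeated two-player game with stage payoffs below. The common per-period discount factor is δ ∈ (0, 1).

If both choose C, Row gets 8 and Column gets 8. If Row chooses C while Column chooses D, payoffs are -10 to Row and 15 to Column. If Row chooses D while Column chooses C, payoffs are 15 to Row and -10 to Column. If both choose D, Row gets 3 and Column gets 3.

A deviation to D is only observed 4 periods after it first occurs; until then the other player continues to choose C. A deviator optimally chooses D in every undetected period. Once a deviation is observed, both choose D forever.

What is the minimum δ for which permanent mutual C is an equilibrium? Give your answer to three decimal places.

A deviator earns 15 for 4 periods, then 3 forever; cooperating earns 8 forever. Multiplying the IC by (1−δ):
8 ≥ 15(1−δ^4) + 3δ^4, so 12·δ^4 ≥ 7 and δ^4 ≥ 7/12.
δ ≥ (7/12)^(1/4) ≈ 0.874.

0.874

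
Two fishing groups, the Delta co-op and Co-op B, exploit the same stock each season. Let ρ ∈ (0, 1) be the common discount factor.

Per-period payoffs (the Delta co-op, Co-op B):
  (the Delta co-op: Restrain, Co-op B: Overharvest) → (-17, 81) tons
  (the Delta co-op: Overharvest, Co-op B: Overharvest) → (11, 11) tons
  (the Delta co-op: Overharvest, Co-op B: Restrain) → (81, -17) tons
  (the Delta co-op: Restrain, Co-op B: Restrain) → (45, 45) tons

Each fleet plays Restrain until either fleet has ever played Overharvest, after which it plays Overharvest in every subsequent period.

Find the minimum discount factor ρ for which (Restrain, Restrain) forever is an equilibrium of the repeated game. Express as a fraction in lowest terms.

Under grim trigger the critical discount factor is (T−C)/(T−P) with T = 81, C = 45, P = 11.
ρ* = (81−45)/(81−11) = 36/70 = 18/35.

18/35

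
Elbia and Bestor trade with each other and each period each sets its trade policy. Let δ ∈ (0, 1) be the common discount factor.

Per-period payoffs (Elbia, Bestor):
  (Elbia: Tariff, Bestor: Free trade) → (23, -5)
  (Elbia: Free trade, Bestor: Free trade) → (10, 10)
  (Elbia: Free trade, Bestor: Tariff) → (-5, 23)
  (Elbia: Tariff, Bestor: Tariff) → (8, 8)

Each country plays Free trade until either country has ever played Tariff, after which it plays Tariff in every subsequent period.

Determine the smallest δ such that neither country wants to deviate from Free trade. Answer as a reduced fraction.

Under grim trigger the critical discount factor is (T−C)/(T−P) with T = 23, C = 10, P = 8.
δ* = (23−10)/(23−8) = 13/15.

13/15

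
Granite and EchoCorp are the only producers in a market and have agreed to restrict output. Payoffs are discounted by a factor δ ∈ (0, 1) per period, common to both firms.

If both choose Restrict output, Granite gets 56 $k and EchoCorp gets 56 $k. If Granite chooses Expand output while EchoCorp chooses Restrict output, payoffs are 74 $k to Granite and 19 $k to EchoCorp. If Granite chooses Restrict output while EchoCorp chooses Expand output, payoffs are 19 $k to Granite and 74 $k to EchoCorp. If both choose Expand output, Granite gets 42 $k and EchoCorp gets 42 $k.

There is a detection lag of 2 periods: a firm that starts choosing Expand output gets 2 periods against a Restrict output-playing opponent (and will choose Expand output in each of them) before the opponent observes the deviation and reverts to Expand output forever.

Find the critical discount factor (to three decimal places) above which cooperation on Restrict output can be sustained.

A deviator earns 74 for 2 periods, then 42 forever; cooperating earns 56 forever. Multiplying the IC by (1−δ):
56 ≥ 74(1−δ^2) + 42δ^2, so 32·δ^2 ≥ 18 and δ^2 ≥ 9/16.
δ ≥ (9/16)^(1/2) ≈ 0.750.

0.750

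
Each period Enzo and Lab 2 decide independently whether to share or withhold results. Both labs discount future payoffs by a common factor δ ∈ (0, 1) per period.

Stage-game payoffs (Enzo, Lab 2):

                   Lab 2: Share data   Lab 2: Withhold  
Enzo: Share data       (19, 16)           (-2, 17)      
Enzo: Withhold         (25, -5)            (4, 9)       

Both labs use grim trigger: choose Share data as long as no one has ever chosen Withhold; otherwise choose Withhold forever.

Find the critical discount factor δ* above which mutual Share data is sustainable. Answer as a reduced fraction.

2/7

For Enzo: deviation gain 25−19 = 6, per-period punishment loss 19−4 = 15. IC gives δ ≥ 6/21 = 2/7.
For Lab 2: gain 1, loss 7 per period, so δ ≥ 1/8.
The tighter constraint is Enzo's, so cooperation needs δ ≥ 2/7.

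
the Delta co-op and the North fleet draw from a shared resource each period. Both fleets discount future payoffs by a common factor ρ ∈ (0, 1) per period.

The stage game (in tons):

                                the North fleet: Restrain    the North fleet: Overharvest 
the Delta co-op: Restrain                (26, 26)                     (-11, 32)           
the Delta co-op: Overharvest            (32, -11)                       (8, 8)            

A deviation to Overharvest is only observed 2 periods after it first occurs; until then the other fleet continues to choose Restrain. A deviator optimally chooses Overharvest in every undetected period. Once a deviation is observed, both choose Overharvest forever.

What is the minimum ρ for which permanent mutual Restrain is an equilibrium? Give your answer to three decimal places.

The best deviation is to choose Overharvest for all 2 undetected periods, earning 32 each, then 8 forever once detected.
Deviation value: 32(1−ρ^2)/(1−ρ) + 8ρ^2/(1−ρ); cooperation value: 26/(1−ρ).
IC: 26 ≥ 32(1−ρ^2) + 8ρ^2 = 32 − 24ρ^2.
So ρ^2 ≥ 6/24 = 1/4, giving ρ ≥ (1/4)^(1/2) ≈ 0.500.

0.500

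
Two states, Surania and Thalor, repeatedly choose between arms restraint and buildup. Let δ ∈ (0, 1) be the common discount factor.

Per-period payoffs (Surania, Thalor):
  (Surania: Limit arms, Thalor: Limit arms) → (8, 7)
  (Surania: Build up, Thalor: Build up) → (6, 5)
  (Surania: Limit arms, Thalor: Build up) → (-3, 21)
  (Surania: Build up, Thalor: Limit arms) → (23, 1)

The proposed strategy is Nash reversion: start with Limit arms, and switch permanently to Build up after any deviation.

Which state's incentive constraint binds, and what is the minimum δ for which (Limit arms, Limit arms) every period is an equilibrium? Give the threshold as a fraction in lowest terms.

Surania; δ ≥ 15/17

For Surania: deviation gain 23−8 = 15, per-period punishment loss 8−6 = 2. IC gives δ ≥ 15/17.
For Thalor: gain 14, loss 2 per period, so δ ≥ 14/16 = 7/8.
The tighter constraint is Surania's, so cooperation needs δ ≥ 15/17.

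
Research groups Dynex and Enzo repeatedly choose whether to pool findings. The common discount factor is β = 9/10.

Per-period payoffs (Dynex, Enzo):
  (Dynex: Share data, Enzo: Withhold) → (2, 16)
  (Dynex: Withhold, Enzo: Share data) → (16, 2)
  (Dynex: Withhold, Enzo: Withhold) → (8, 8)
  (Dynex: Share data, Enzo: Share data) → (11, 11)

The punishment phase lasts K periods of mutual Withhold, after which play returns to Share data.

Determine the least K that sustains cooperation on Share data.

No profitable deviation requires (11−8)(β+…+β^K) ≥ 16−11, i.e. β+…+β^K ≥ 5/3 ≈ 1.6667.
With β = 9/10, the partial sums are K=1: 0.9000, K=2: 1.7100.
K = 2 is the first length at which the sum reaches 1.6667.

2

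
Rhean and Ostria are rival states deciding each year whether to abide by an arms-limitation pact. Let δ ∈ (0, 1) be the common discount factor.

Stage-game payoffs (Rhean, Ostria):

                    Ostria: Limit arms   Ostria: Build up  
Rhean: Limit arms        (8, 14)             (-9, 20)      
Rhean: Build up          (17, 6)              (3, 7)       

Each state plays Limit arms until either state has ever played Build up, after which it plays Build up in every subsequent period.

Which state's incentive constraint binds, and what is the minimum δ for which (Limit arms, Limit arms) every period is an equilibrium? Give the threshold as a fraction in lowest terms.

Rhean's threshold: (17−8)/(17−3) = 9/14.
Ostria's threshold: (20−14)/(20−7) = 6/13.
9/14 > 6/13, so Rhean binds and δ* = 9/14.

Rhean; δ ≥ 9/14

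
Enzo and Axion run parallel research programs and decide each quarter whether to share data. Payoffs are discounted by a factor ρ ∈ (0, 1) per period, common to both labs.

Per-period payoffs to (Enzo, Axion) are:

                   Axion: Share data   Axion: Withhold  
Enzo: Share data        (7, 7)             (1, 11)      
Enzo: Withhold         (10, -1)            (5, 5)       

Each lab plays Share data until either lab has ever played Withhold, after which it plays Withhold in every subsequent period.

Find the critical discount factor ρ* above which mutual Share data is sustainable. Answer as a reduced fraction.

2/3

Enzo's threshold: (10−7)/(10−5) = 3/5.
Axion's threshold: (11−7)/(11−5) = 2/3.
3/5 < 2/3, so Axion binds and ρ* = 2/3.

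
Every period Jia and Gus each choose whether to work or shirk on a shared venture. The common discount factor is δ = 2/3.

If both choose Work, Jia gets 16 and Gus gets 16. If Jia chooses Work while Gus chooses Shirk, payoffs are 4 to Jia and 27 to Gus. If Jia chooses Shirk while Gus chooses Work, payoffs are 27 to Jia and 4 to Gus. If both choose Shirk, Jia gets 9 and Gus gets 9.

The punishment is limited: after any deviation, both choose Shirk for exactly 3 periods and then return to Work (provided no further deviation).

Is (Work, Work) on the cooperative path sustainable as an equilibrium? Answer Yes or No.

A one-shot deviation gives 27 now, then 9 for 3 periods, then back to 16.
Gain from deviating: (27−16) today; loss: (16−9) in each of the next 3 periods.
No-deviation condition: (16−9)(δ+…+δ^3) ≥ 27−16, i.e. δ+…+δ^3 ≥ 11/7.
At δ = 2/3: δ+…+δ^3 = 1.4074 < 1.5714.
So cooperation is not sustainable.

No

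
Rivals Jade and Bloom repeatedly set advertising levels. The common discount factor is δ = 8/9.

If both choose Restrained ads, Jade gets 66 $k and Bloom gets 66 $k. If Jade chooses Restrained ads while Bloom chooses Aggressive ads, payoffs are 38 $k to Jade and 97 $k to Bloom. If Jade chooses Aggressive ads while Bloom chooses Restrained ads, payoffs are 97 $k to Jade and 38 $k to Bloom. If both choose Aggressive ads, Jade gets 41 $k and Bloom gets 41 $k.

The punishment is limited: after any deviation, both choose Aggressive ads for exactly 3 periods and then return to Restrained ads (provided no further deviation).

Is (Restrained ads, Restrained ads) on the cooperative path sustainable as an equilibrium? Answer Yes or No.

Comparing payoff streams over the 4 periods until play realigns: cooperate → 66(1+δ+…+δ^3); deviate → 97 + 41(δ+…+δ^3).
Cooperation is sustained iff (66−41)(δ+…+δ^3) ≥ 97−66.
δ+…+δ^3 = 8/9·(1−(8/9)^3)/(1−8/9) = 2.3813, and (97−66)/(66−41) = 1.2400.
2.3813 ≥ 1.2400, so cooperation is sustainable.

Yes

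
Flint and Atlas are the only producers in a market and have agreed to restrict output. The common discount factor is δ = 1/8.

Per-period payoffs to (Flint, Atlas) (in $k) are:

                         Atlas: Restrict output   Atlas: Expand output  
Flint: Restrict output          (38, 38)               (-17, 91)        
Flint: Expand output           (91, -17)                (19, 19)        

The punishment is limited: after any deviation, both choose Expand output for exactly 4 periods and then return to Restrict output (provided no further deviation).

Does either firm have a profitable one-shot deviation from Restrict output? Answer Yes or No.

IC: δ+…+δ^4 ≥ (91−38)/(38−19) = 53/19.
At δ = 1/8: partial sum = 0.1428 < 2.7895. Cooperation not sustainable.

Yes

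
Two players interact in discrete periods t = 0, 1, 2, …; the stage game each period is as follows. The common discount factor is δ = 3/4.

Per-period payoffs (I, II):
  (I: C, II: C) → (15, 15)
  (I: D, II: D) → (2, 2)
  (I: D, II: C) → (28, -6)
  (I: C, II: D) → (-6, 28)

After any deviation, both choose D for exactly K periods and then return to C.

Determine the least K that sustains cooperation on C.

IC: δ(1−δ^K)/(1−δ) ≥ (28−15)/(15−2) = 1.
With δ = 3/4: need 1 − δ^K ≥ 1·(1−3/4)/(3/4), i.e. δ^K ≤ 0.6667.
Since (3/4)^1 = 0.7500 and (3/4)^2 = 0.5625, the smallest such K is 2.

2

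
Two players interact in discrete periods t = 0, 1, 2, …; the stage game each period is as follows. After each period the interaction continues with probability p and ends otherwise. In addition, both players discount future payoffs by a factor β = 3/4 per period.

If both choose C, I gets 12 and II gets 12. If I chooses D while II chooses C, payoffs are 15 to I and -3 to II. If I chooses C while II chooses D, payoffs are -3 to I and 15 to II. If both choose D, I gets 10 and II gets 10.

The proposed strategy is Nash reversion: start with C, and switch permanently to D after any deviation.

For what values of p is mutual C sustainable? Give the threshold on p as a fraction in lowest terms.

With continuation probability p and discount β, the effective per-period discount factor is βp.
Grim-trigger IC: βp ≥ (15−12)/(15−10) = 3/5.
So p ≥ (3/5)/(3/4) = 4/5.

4/5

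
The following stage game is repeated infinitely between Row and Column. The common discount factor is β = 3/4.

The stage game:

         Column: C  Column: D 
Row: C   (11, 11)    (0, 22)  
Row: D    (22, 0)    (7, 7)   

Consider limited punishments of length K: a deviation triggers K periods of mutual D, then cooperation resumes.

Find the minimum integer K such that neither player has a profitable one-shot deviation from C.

No profitable deviation requires (11−7)(β+…+β^K) ≥ 22−11, i.e. β+…+β^K ≥ 11/4 ≈ 2.7500.
With β = 3/4, the partial sums are K=1: 0.7500, K=2: 1.3125, …, K=7: 2.5995, K=8: 2.6997, K=9: 2.7747.
K = 9 is the first length at which the sum reaches 2.7500.

9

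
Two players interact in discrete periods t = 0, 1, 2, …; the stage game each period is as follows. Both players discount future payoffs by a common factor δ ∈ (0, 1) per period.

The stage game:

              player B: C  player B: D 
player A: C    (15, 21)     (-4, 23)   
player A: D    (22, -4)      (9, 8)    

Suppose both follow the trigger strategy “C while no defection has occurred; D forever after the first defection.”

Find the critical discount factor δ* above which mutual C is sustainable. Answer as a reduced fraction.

player A: cooperation gives 15 each period; deviation gives 22 once then 9 forever.
  15/(1−δ) ≥ 22 + 9δ/(1−δ) ⇒ δ ≥ 7/13.
player B: cooperation gives 21 each period; deviation gives 23 once then 8 forever.
  δ ≥ 2/15.
Both must hold, so the binding constraint is player A's: δ ≥ 7/13.

7/13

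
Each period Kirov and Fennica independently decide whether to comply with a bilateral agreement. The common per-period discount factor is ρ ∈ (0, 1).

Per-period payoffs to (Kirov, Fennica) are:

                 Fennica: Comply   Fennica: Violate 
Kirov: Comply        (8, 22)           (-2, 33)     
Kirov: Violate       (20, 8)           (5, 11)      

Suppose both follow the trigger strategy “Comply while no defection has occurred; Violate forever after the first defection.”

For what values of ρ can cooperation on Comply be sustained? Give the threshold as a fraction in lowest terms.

4/5

Kirov's threshold: (20−8)/(20−5) = 4/5.
Fennica's threshold: (33−22)/(33−11) = 1/2.
4/5 > 1/2, so Kirov binds and ρ* = 4/5.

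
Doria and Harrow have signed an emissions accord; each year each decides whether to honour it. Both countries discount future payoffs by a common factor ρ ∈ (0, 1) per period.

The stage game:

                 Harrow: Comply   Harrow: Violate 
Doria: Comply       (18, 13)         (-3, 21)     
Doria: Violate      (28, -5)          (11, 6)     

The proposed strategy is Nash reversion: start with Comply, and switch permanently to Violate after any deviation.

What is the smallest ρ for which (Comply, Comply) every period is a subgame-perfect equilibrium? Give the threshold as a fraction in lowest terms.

10/17

For Doria: deviation gain 28−18 = 10, per-period punishment loss 18−11 = 7. IC gives ρ ≥ 10/17.
For Harrow: gain 8, loss 7 per period, so ρ ≥ 8/15.
The tighter constraint is Doria's, so cooperation needs ρ ≥ 10/17.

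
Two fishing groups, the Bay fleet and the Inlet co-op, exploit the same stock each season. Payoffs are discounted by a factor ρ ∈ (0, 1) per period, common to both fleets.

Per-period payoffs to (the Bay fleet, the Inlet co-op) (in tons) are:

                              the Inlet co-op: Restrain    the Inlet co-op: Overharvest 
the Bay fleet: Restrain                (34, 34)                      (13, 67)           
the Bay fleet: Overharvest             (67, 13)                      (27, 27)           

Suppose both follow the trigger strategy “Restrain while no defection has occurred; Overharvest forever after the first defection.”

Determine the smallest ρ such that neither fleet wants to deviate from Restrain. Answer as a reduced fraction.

34/(1−ρ) ≥ 67 + 27ρ/(1−ρ)
34 ≥ 67 − 40ρ
ρ ≥ 33/40.

33/40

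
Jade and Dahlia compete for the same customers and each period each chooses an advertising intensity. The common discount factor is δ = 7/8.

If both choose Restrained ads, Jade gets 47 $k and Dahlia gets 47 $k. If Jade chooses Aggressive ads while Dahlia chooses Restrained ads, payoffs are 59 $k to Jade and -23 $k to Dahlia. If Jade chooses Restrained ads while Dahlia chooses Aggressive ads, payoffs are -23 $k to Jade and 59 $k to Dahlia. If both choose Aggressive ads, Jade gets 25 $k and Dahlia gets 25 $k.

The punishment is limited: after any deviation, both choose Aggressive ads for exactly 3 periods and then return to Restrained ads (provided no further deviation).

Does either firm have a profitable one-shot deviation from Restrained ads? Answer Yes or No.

No

Comparing payoff streams over the 4 periods until play realigns: cooperate → 47(1+δ+…+δ^3); deviate → 59 + 25(δ+…+δ^3).
Cooperation is sustained iff (47−25)(δ+…+δ^3) ≥ 59−47.
δ+…+δ^3 = 7/8·(1−(7/8)^3)/(1−7/8) = 2.3105, and (59−47)/(47−25) = 0.5455.
2.3105 ≥ 0.5455, so cooperation is sustainable.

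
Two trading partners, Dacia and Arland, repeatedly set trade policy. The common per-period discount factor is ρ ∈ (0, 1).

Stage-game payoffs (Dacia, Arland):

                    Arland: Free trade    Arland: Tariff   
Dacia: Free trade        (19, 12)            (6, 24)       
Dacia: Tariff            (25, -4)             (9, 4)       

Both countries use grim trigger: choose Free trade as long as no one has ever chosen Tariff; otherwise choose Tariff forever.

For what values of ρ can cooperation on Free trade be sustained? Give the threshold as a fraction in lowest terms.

Dacia's threshold: (25−19)/(25−9) = 3/8.
Arland's threshold: (24−12)/(24−4) = 3/5.
3/8 < 3/5, so Arland binds and ρ* = 3/5.

3/5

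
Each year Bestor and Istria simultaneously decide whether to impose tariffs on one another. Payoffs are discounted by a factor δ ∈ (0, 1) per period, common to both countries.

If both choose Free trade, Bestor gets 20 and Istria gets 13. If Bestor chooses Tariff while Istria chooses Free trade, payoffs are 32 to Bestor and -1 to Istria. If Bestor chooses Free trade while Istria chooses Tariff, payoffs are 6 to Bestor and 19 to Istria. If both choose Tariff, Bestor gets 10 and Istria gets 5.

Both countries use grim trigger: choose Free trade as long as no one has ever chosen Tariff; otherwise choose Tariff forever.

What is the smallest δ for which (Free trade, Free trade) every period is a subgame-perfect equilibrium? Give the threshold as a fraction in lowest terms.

Bestor: cooperation gives 20 each period; deviation gives 32 once then 10 forever.
  20/(1−δ) ≥ 32 + 10δ/(1−δ) ⇒ δ ≥ 12/22 = 6/11.
Istria: cooperation gives 13 each period; deviation gives 19 once then 5 forever.
  δ ≥ 6/14 = 3/7.
Both must hold, so the binding constraint is Bestor's: δ ≥ 6/11.

6/11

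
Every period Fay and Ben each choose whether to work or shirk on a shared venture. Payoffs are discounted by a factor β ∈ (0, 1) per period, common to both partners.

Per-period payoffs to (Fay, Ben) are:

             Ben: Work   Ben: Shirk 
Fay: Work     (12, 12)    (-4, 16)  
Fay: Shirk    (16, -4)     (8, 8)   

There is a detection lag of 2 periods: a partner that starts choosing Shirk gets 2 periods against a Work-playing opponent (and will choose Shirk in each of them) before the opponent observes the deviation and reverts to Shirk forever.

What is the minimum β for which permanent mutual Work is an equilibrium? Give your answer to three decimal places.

0.707

A deviator earns 16 for 2 periods, then 8 forever; cooperating earns 12 forever. Multiplying the IC by (1−β):
12 ≥ 16(1−β^2) + 8β^2, so 8·β^2 ≥ 4 and β^2 ≥ 1/2.
β ≥ (1/2)^(1/2) ≈ 0.707.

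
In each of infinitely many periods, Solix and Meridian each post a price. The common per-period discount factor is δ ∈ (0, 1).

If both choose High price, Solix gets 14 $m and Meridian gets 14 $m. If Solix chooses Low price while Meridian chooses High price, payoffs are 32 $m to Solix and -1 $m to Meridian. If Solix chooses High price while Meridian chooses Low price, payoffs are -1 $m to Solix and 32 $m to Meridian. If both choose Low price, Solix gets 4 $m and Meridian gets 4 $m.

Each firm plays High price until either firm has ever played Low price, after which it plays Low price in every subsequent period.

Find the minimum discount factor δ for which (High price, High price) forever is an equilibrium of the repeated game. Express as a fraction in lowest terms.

Cooperation forever yields 14 each period: 14/(1−δ).
Deviating yields 32 once, then 4 forever: 32 + 4δ/(1−δ).
No profitable deviation requires 14/(1−δ) ≥ 32 + 4δ/(1−δ).
Multiplying by (1−δ): 14 ≥ 32(1−δ) + 4δ = 32 − 28δ.
So 28δ ≥ 18, i.e. δ ≥ 18/28 = 9/14.

9/14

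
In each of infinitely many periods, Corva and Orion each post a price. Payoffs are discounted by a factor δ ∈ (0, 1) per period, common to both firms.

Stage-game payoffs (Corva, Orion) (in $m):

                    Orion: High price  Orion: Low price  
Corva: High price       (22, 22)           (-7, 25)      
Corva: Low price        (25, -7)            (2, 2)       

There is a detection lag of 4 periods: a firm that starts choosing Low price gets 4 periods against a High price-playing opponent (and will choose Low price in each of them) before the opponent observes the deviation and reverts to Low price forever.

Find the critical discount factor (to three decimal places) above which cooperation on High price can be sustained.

0.601

Deviating for the 4 undetected periods gains 25−22 = 3 per period over cooperation, then loses 22−2 = 20 per period forever once punishment starts.
Gain: 3(1 + δ + … + δ^3); loss: 20·δ^4/(1−δ).
No profitable deviation ⇔ 3(1−δ^4) ≤ 20·δ^4, i.e. δ^4 ≥ 3/(3+20) = 3/23.
Hence δ ≥ (3/23)^(1/4) ≈ 0.601.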